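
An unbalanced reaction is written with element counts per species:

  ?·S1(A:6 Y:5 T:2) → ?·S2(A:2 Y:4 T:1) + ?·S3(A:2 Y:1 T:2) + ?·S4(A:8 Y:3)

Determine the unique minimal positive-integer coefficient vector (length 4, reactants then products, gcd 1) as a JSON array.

Coefficients: [5, 4, 3, 2]

A: 5·6 = 30 | 4·2+3·2+2·8 = 30
Y: 5·5 = 25 | 4·4+3·1+2·3 = 25
T: 5·2 = 10 | 4·1+3·2+2·0 = 10
gcd(5,4,3,2) = 1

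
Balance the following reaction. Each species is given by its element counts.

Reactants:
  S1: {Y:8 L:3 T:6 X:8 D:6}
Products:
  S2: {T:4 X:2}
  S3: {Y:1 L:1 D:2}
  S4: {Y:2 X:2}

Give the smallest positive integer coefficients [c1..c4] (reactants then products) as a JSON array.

Y: 2·8 = 16 | 3·0+6·1+5·2 = 16
L: 2·3 = 6 | 3·0+6·1+5·0 = 6
T: 2·6 = 12 | 3·4+6·0+5·0 = 12
X: 2·8 = 16 | 3·2+6·0+5·2 = 16
D: 2·6 = 12 | 3·0+6·2+5·0 = 12
gcd(2,3,6,5) = 1

Coefficients: [2, 3, 6, 5]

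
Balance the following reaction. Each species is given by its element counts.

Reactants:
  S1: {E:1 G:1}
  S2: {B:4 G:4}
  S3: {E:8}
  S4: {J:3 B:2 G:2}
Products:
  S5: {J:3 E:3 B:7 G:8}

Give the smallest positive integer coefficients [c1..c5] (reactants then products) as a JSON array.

Coefficients: [4, 5, 1, 4, 4]

J: 4·0+5·0+1·0+4·3 = 12 | 4·3 = 12
E: 4·1+5·0+1·8+4·0 = 12 | 4·3 = 12
B: 4·0+5·4+1·0+4·2 = 28 | 4·7 = 28
G: 4·1+5·4+1·0+4·2 = 32 | 4·8 = 32
gcd(4,5,1,4,4) = 1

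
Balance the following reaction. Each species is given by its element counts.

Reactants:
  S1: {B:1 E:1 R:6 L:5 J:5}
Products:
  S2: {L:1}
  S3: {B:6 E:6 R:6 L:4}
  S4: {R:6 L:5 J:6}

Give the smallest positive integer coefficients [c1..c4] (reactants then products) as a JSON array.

B: 6·1 = 6 | 1·0+1·6+5·0 = 6
E: 6·1 = 6 | 1·0+1·6+5·0 = 6
R: 6·6 = 36 | 1·0+1·6+5·6 = 36
L: 6·5 = 30 | 1·1+1·4+5·5 = 30
J: 6·5 = 30 | 1·0+1·0+5·6 = 30
gcd(6,1,1,5) = 1

Coefficients: [6, 1, 1, 5]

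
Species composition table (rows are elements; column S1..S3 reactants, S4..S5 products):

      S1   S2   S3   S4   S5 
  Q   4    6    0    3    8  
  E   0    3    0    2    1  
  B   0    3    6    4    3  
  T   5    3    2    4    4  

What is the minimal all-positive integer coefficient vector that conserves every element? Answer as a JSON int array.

Coefficients: [3, 5, 3, 6, 3]

Q: 3·4+5·6+3·0 = 42 | 6·3+3·8 = 42
E: 3·0+5·3+3·0 = 15 | 6·2+3·1 = 15
B: 3·0+5·3+3·6 = 33 | 6·4+3·3 = 33
T: 3·5+5·3+3·2 = 36 | 6·4+3·4 = 36
gcd(3,5,3,6,3) = 1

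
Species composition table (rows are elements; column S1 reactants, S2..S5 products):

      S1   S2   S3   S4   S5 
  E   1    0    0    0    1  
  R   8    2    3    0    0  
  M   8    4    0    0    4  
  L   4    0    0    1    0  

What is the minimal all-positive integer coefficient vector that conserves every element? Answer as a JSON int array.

E: 1·1 = 1 | 1·0+2·0+4·0+1·1 = 1
R: 1·8 = 8 | 1·2+2·3+4·0+1·0 = 8
M: 1·8 = 8 | 1·4+2·0+4·0+1·4 = 8
L: 1·4 = 4 | 1·0+2·0+4·1+1·0 = 4
gcd(1,1,2,4,1) = 1

Coefficients: [1, 1, 2, 4, 1]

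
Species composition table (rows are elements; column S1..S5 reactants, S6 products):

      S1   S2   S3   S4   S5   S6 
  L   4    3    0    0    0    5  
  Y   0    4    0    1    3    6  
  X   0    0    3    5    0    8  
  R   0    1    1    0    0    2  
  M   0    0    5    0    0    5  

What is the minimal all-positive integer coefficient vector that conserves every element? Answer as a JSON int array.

Coefficients: [3, 6, 6, 6, 2, 6]

L: 3·4+6·3+6·0+6·0+2·0 = 30 | 6·5 = 30
Y: 3·0+6·4+6·0+6·1+2·3 = 36 | 6·6 = 36
X: 3·0+6·0+6·3+6·5+2·0 = 48 | 6·8 = 48
R: 3·0+6·1+6·1+6·0+2·0 = 12 | 6·2 = 12
M: 3·0+6·0+6·5+6·0+2·0 = 30 | 6·5 = 30
gcd(3,6,6,6,2,6) = 1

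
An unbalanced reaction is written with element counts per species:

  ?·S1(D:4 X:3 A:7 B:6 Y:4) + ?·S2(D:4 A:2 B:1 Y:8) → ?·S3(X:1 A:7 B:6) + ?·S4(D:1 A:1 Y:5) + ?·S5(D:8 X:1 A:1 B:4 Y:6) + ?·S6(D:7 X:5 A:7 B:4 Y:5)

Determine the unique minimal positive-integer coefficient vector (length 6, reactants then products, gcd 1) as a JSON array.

D: 5·4+4·4 = 36 | 3·0+6·1+2·8+2·7 = 36
X: 5·3+4·0 = 15 | 3·1+6·0+2·1+2·5 = 15
A: 5·7+4·2 = 43 | 3·7+6·1+2·1+2·7 = 43
B: 5·6+4·1 = 34 | 3·6+6·0+2·4+2·4 = 34
Y: 5·4+4·8 = 52 | 3·0+6·5+2·6+2·5 = 52
gcd(5,4,3,6,2,2) = 1

Coefficients: [5, 4, 3, 6, 2, 2]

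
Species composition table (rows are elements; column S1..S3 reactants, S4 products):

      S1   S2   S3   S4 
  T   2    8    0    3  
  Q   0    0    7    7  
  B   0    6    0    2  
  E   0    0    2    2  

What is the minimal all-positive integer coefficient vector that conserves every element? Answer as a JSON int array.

T: 1·2+2·8+6·0 = 18 | 6·3 = 18
Q: 1·0+2·0+6·7 = 42 | 6·7 = 42
B: 1·0+2·6+6·0 = 12 | 6·2 = 12
E: 1·0+2·0+6·2 = 12 | 6·2 = 12
gcd(1,2,6,6) = 1

Coefficients: [1, 2, 6, 6]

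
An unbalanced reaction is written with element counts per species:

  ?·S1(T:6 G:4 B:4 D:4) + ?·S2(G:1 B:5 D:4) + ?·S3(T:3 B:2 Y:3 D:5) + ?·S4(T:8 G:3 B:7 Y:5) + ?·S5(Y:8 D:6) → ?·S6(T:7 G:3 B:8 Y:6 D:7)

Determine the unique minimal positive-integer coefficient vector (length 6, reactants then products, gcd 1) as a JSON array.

T: 1·6+2·0+2·3+2·8+1·0 = 28 | 4·7 = 28
G: 1·4+2·1+2·0+2·3+1·0 = 12 | 4·3 = 12
B: 1·4+2·5+2·2+2·7+1·0 = 32 | 4·8 = 32
Y: 1·0+2·0+2·3+2·5+1·8 = 24 | 4·6 = 24
D: 1·4+2·4+2·5+2·0+1·6 = 28 | 4·7 = 28
gcd(1,2,2,2,1,4) = 1

Coefficients: [1, 2, 2, 2, 1, 4]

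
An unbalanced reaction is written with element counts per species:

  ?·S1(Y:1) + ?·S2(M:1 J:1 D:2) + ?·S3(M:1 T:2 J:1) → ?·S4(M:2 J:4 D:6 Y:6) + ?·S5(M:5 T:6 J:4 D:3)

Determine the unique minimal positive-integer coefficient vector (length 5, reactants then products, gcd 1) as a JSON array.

Coefficients: [6, 6, 6, 1, 2]

M: 6·0+6·1+6·1 = 12 | 1·2+2·5 = 12
T: 6·0+6·0+6·2 = 12 | 1·0+2·6 = 12
J: 6·0+6·1+6·1 = 12 | 1·4+2·4 = 12
D: 6·0+6·2+6·0 = 12 | 1·6+2·3 = 12
Y: 6·1+6·0+6·0 = 6 | 1·6+2·0 = 6
gcd(6,6,6,1,2) = 1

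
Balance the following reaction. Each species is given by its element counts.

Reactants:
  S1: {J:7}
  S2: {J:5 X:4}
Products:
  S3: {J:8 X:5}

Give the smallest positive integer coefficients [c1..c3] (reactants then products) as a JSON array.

Coefficients: [1, 5, 4]

J: 1·7+5·5 = 32 | 4·8 = 32
X: 1·0+5·4 = 20 | 4·5 = 20
gcd(1,5,4) = 1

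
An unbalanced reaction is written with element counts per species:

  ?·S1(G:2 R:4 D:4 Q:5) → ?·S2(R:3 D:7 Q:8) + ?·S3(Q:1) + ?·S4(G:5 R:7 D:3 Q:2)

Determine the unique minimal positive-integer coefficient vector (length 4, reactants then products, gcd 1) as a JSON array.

G: 5·2 = 10 | 2·0+5·0+2·5 = 10
R: 5·4 = 20 | 2·3+5·0+2·7 = 20
D: 5·4 = 20 | 2·7+5·0+2·3 = 20
Q: 5·5 = 25 | 2·8+5·1+2·2 = 25
gcd(5,2,5,2) = 1

Coefficients: [5, 2, 5, 2]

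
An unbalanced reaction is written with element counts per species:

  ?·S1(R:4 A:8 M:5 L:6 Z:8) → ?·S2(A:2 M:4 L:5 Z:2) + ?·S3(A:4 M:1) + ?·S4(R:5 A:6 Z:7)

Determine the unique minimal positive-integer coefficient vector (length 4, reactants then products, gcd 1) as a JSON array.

Coefficients: [5, 6, 1, 4]

R: 5·4 = 20 | 6·0+1·0+4·5 = 20
A: 5·8 = 40 | 6·2+1·4+4·6 = 40
M: 5·5 = 25 | 6·4+1·1+4·0 = 25
L: 5·6 = 30 | 6·5+1·0+4·0 = 30
Z: 5·8 = 40 | 6·2+1·0+4·7 = 40
gcd(5,6,1,4) = 1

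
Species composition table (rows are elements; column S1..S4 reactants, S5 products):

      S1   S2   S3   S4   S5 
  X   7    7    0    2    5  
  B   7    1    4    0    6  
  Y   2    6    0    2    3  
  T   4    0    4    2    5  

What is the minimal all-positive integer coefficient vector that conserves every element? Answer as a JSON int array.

Coefficients: [2, 2, 5, 1, 6]

X: 2·7+2·7+5·0+1·2 = 30 | 6·5 = 30
B: 2·7+2·1+5·4+1·0 = 36 | 6·6 = 36
Y: 2·2+2·6+5·0+1·2 = 18 | 6·3 = 18
T: 2·4+2·0+5·4+1·2 = 30 | 6·5 = 30
gcd(2,2,5,1,6) = 1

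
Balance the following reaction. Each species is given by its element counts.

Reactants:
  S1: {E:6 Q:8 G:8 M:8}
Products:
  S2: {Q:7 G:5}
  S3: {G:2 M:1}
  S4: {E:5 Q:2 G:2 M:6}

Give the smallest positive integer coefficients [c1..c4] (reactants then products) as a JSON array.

E: 5·6 = 30 | 4·0+4·0+6·5 = 30
Q: 5·8 = 40 | 4·7+4·0+6·2 = 40
G: 5·8 = 40 | 4·5+4·2+6·2 = 40
M: 5·8 = 40 | 4·0+4·1+6·6 = 40
gcd(5,4,4,6) = 1

Coefficients: [5, 4, 4, 6]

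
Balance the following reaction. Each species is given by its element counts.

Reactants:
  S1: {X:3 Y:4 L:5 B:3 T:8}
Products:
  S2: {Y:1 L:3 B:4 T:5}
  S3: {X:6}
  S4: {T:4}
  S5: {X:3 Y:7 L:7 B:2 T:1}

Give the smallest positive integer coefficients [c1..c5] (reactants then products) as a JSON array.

X: 4·3 = 12 | 2·0+1·6+5·0+2·3 = 12
Y: 4·4 = 16 | 2·1+1·0+5·0+2·7 = 16
L: 4·5 = 20 | 2·3+1·0+5·0+2·7 = 20
B: 4·3 = 12 | 2·4+1·0+5·0+2·2 = 12
T: 4·8 = 32 | 2·5+1·0+5·4+2·1 = 32
gcd(4,2,1,5,2) = 1

Coefficients: [4, 2, 1, 5, 2]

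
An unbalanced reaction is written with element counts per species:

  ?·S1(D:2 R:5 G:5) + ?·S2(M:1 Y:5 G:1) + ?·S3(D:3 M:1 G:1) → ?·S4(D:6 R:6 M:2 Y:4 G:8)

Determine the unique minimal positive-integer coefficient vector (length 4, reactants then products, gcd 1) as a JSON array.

Coefficients: [6, 4, 6, 5]

D: 6·2+4·0+6·3 = 30 | 5·6 = 30
R: 6·5+4·0+6·0 = 30 | 5·6 = 30
M: 6·0+4·1+6·1 = 10 | 5·2 = 10
Y: 6·0+4·5+6·0 = 20 | 5·4 = 20
G: 6·5+4·1+6·1 = 40 | 5·8 = 40
gcd(6,4,6,5) = 1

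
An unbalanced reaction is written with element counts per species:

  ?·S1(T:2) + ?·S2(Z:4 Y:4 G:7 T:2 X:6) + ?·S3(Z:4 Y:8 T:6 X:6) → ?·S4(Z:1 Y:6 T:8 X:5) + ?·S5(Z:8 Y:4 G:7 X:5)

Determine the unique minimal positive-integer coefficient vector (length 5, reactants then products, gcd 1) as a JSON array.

Coefficients: [5, 2, 3, 4, 2]

Z: 5·0+2·4+3·4 = 20 | 4·1+2·8 = 20
Y: 5·0+2·4+3·8 = 32 | 4·6+2·4 = 32
G: 5·0+2·7+3·0 = 14 | 4·0+2·7 = 14
T: 5·2+2·2+3·6 = 32 | 4·8+2·0 = 32
X: 5·0+2·6+3·6 = 30 | 4·5+2·5 = 30
gcd(5,2,3,4,2) = 1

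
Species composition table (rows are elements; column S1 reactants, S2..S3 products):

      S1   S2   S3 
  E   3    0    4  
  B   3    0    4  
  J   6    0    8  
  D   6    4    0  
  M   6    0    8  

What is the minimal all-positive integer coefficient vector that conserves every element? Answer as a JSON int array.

E: 4·3 = 12 | 6·0+3·4 = 12
B: 4·3 = 12 | 6·0+3·4 = 12
J: 4·6 = 24 | 6·0+3·8 = 24
D: 4·6 = 24 | 6·4+3·0 = 24
M: 4·6 = 24 | 6·0+3·8 = 24
gcd(4,6,3) = 1

Coefficients: [4, 6, 3]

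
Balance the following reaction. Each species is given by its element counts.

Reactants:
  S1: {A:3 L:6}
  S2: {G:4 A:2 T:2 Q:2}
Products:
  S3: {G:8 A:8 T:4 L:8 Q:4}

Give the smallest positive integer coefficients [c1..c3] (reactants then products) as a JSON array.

Coefficients: [4, 6, 3]

G: 4·0+6·4 = 24 | 3·8 = 24
A: 4·3+6·2 = 24 | 3·8 = 24
T: 4·0+6·2 = 12 | 3·4 = 12
L: 4·6+6·0 = 24 | 3·8 = 24
Q: 4·0+6·2 = 12 | 3·4 = 12
gcd(4,6,3) = 1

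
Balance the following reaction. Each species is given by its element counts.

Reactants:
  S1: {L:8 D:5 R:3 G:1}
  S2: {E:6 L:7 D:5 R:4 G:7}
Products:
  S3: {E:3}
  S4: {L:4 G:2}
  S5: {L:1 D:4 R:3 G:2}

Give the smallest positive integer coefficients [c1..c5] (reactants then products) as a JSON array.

Coefficients: [1, 3, 6, 6, 5]

E: 1·0+3·6 = 18 | 6·3+6·0+5·0 = 18
L: 1·8+3·7 = 29 | 6·0+6·4+5·1 = 29
D: 1·5+3·5 = 20 | 6·0+6·0+5·4 = 20
R: 1·3+3·4 = 15 | 6·0+6·0+5·3 = 15
G: 1·1+3·7 = 22 | 6·0+6·2+5·2 = 22
gcd(1,3,6,6,5) = 1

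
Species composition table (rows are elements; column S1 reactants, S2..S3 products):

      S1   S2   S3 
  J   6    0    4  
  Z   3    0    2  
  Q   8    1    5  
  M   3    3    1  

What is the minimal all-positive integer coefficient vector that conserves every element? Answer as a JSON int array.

J: 2·6 = 12 | 1·0+3·4 = 12
Z: 2·3 = 6 | 1·0+3·2 = 6
Q: 2·8 = 16 | 1·1+3·5 = 16
M: 2·3 = 6 | 1·3+3·1 = 6
gcd(2,1,3) = 1

Coefficients: [2, 1, 3]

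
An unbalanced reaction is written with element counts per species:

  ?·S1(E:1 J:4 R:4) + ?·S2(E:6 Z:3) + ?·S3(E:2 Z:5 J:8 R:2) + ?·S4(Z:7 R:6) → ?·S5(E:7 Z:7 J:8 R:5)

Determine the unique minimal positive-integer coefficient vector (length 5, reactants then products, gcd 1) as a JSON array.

Coefficients: [4, 5, 4, 1, 6]

E: 4·1+5·6+4·2+1·0 = 42 | 6·7 = 42
Z: 4·0+5·3+4·5+1·7 = 42 | 6·7 = 42
J: 4·4+5·0+4·8+1·0 = 48 | 6·8 = 48
R: 4·4+5·0+4·2+1·6 = 30 | 6·5 = 30
gcd(4,5,4,1,6) = 1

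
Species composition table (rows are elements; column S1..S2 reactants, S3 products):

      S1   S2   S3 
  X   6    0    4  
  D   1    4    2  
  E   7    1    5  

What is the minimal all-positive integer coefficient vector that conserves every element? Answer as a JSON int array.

X: 2·6+1·0 = 12 | 3·4 = 12
D: 2·1+1·4 = 6 | 3·2 = 6
E: 2·7+1·1 = 15 | 3·5 = 15
gcd(2,1,3) = 1

Coefficients: [2, 1, 3]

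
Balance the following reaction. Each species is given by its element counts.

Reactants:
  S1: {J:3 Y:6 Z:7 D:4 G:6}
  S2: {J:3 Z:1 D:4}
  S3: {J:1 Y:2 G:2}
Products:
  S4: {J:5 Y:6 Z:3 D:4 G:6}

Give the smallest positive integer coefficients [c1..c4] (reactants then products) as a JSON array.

J: 1·3+2·3+6·1 = 15 | 3·5 = 15
Y: 1·6+2·0+6·2 = 18 | 3·6 = 18
Z: 1·7+2·1+6·0 = 9 | 3·3 = 9
D: 1·4+2·4+6·0 = 12 | 3·4 = 12
G: 1·6+2·0+6·2 = 18 | 3·6 = 18
gcd(1,2,6,3) = 1

Coefficients: [1, 2, 6, 3]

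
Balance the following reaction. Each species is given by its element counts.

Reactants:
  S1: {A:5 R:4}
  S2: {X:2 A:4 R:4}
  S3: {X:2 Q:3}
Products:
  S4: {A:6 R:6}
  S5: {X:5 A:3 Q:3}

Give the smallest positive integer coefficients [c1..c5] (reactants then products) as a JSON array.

X: 6·0+3·2+2·2 = 10 | 6·0+2·5 = 10
A: 6·5+3·4+2·0 = 42 | 6·6+2·3 = 42
R: 6·4+3·4+2·0 = 36 | 6·6+2·0 = 36
Q: 6·0+3·0+2·3 = 6 | 6·0+2·3 = 6
gcd(6,3,2,6,2) = 1

Coefficients: [6, 3, 2, 6, 2]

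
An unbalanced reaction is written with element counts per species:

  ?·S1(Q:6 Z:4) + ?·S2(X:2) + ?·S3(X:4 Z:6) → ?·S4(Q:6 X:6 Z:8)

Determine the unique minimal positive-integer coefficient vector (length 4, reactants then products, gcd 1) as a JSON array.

Q: 3·6+5·0+2·0 = 18 | 3·6 = 18
X: 3·0+5·2+2·4 = 18 | 3·6 = 18
Z: 3·4+5·0+2·6 = 24 | 3·8 = 24
gcd(3,5,2,3) = 1

Coefficients: [3, 5, 2, 3]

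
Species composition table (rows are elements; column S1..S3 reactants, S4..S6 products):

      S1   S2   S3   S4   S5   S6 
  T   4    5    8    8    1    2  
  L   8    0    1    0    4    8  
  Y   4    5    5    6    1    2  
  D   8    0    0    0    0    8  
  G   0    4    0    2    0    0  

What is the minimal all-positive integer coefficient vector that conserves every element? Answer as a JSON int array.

T: 1·4+3·5+4·8 = 51 | 6·8+1·1+1·2 = 51
L: 1·8+3·0+4·1 = 12 | 6·0+1·4+1·8 = 12
Y: 1·4+3·5+4·5 = 39 | 6·6+1·1+1·2 = 39
D: 1·8+3·0+4·0 = 8 | 6·0+1·0+1·8 = 8
G: 1·0+3·4+4·0 = 12 | 6·2+1·0+1·0 = 12
gcd(1,3,4,6,1,1) = 1

Coefficients: [1, 3, 4, 6, 1, 1]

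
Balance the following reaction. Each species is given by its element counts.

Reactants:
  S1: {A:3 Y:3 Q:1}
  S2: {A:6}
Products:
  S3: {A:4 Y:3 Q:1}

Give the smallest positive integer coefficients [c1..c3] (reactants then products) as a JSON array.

Coefficients: [6, 1, 6]

A: 6·3+1·6 = 24 | 6·4 = 24
Y: 6·3+1·0 = 18 | 6·3 = 18
Q: 6·1+1·0 = 6 | 6·1 = 6
gcd(6,1,6) = 1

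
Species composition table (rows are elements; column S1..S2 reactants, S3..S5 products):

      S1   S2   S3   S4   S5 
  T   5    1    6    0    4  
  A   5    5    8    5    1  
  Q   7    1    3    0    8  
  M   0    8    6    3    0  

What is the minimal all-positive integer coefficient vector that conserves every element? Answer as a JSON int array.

Coefficients: [5, 3, 2, 4, 4]

T: 5·5+3·1 = 28 | 2·6+4·0+4·4 = 28
A: 5·5+3·5 = 40 | 2·8+4·5+4·1 = 40
Q: 5·7+3·1 = 38 | 2·3+4·0+4·8 = 38
M: 5·0+3·8 = 24 | 2·6+4·3+4·0 = 24
gcd(5,3,2,4,4) = 1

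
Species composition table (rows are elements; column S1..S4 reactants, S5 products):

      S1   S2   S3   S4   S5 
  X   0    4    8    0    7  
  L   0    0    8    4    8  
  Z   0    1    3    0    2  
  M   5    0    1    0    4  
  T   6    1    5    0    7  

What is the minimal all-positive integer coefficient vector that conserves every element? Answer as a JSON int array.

X: 3·0+5·4+1·8+6·0 = 28 | 4·7 = 28
L: 3·0+5·0+1·8+6·4 = 32 | 4·8 = 32
Z: 3·0+5·1+1·3+6·0 = 8 | 4·2 = 8
M: 3·5+5·0+1·1+6·0 = 16 | 4·4 = 16
T: 3·6+5·1+1·5+6·0 = 28 | 4·7 = 28
gcd(3,5,1,6,4) = 1

Coefficients: [3, 5, 1, 6, 4]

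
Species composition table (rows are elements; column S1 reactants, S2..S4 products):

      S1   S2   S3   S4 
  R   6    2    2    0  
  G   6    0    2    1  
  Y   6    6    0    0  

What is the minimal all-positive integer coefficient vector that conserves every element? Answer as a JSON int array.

R: 1·6 = 6 | 1·2+2·2+2·0 = 6
G: 1·6 = 6 | 1·0+2·2+2·1 = 6
Y: 1·6 = 6 | 1·6+2·0+2·0 = 6
gcd(1,1,2,2) = 1

Coefficients: [1, 1, 2, 2]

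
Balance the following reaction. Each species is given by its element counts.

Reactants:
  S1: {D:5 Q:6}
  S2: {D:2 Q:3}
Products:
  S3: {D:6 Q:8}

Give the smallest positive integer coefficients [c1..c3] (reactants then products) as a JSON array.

D: 2·5+4·2 = 18 | 3·6 = 18
Q: 2·6+4·3 = 24 | 3·8 = 24
gcd(2,4,3) = 1

Coefficients: [2, 4, 3]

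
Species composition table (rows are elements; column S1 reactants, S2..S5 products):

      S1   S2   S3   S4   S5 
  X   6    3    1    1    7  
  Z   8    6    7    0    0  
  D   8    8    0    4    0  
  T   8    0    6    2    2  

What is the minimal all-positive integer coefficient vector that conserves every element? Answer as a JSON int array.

Coefficients: [5, 2, 4, 6, 2]

X: 5·6 = 30 | 2·3+4·1+6·1+2·7 = 30
Z: 5·8 = 40 | 2·6+4·7+6·0+2·0 = 40
D: 5·8 = 40 | 2·8+4·0+6·4+2·0 = 40
T: 5·8 = 40 | 2·0+4·6+6·2+2·2 = 40
gcd(5,2,4,6,2) = 1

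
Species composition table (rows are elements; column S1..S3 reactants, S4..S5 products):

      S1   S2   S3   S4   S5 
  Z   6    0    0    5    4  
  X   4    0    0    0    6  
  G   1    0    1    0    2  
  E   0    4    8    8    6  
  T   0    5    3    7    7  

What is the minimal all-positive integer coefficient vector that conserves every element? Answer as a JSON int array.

Coefficients: [3, 5, 1, 2, 2]

Z: 3·6+5·0+1·0 = 18 | 2·5+2·4 = 18
X: 3·4+5·0+1·0 = 12 | 2·0+2·6 = 12
G: 3·1+5·0+1·1 = 4 | 2·0+2·2 = 4
E: 3·0+5·4+1·8 = 28 | 2·8+2·6 = 28
T: 3·0+5·5+1·3 = 28 | 2·7+2·7 = 28
gcd(3,5,1,2,2) = 1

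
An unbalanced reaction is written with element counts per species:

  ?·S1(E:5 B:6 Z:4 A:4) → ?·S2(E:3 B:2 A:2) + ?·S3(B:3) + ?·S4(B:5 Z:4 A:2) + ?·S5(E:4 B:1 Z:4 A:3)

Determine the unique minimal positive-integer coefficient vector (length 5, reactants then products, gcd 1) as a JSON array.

Coefficients: [5, 3, 5, 1, 4]

E: 5·5 = 25 | 3·3+5·0+1·0+4·4 = 25
B: 5·6 = 30 | 3·2+5·3+1·5+4·1 = 30
Z: 5·4 = 20 | 3·0+5·0+1·4+4·4 = 20
A: 5·4 = 20 | 3·2+5·0+1·2+4·3 = 20
gcd(5,3,5,1,4) = 1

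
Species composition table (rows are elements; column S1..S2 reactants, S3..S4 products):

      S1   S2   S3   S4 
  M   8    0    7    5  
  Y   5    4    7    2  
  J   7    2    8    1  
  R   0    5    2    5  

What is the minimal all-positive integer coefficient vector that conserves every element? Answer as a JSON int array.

M: 5·8+3·0 = 40 | 5·7+1·5 = 40
Y: 5·5+3·4 = 37 | 5·7+1·2 = 37
J: 5·7+3·2 = 41 | 5·8+1·1 = 41
R: 5·0+3·5 = 15 | 5·2+1·5 = 15
gcd(5,3,5,1) = 1

Coefficients: [5, 3, 5, 1]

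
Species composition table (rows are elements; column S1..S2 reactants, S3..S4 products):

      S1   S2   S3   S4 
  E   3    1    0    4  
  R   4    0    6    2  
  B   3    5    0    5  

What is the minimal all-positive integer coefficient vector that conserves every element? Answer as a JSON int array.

E: 5·3+1·1 = 16 | 2·0+4·4 = 16
R: 5·4+1·0 = 20 | 2·6+4·2 = 20
B: 5·3+1·5 = 20 | 2·0+4·5 = 20
gcd(5,1,2,4) = 1

Coefficients: [5, 1, 2, 4]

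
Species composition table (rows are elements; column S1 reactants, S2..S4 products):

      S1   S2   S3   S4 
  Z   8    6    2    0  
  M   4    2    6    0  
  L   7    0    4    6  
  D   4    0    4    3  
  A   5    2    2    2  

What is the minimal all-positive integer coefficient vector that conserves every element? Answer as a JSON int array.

Z: 4·8 = 32 | 5·6+1·2+4·0 = 32
M: 4·4 = 16 | 5·2+1·6+4·0 = 16
L: 4·7 = 28 | 5·0+1·4+4·6 = 28
D: 4·4 = 16 | 5·0+1·4+4·3 = 16
A: 4·5 = 20 | 5·2+1·2+4·2 = 20
gcd(4,5,1,4) = 1

Coefficients: [4, 5, 1, 4]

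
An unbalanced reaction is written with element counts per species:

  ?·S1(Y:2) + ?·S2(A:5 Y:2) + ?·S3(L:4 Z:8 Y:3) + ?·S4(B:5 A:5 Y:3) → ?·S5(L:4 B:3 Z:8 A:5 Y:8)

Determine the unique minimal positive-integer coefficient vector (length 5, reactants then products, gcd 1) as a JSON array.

Coefficients: [6, 2, 5, 3, 5]

L: 6·0+2·0+5·4+3·0 = 20 | 5·4 = 20
B: 6·0+2·0+5·0+3·5 = 15 | 5·3 = 15
Z: 6·0+2·0+5·8+3·0 = 40 | 5·8 = 40
A: 6·0+2·5+5·0+3·5 = 25 | 5·5 = 25
Y: 6·2+2·2+5·3+3·3 = 40 | 5·8 = 40
gcd(6,2,5,3,5) = 1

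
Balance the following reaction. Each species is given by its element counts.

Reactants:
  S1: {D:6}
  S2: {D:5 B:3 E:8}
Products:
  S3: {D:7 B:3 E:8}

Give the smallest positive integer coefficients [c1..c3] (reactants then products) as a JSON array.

D: 1·6+3·5 = 21 | 3·7 = 21
B: 1·0+3·3 = 9 | 3·3 = 9
E: 1·0+3·8 = 24 | 3·8 = 24
gcd(1,3,3) = 1

Coefficients: [1, 3, 3]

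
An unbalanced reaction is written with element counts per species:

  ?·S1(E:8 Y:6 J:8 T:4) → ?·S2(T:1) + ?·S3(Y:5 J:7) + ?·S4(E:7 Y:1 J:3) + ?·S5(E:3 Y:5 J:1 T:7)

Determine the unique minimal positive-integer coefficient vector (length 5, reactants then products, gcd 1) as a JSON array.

Coefficients: [3, 5, 2, 3, 1]

E: 3·8 = 24 | 5·0+2·0+3·7+1·3 = 24
Y: 3·6 = 18 | 5·0+2·5+3·1+1·5 = 18
J: 3·8 = 24 | 5·0+2·7+3·3+1·1 = 24
T: 3·4 = 12 | 5·1+2·0+3·0+1·7 = 12
gcd(3,5,2,3,1) = 1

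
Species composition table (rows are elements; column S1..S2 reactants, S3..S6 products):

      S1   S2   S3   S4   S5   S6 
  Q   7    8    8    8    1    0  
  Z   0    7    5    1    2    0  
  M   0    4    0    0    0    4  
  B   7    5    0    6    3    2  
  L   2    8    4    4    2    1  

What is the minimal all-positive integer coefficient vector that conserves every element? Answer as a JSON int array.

Coefficients: [3, 4, 3, 3, 5, 4]

Q: 3·7+4·8 = 53 | 3·8+3·8+5·1+4·0 = 53
Z: 3·0+4·7 = 28 | 3·5+3·1+5·2+4·0 = 28
M: 3·0+4·4 = 16 | 3·0+3·0+5·0+4·4 = 16
B: 3·7+4·5 = 41 | 3·0+3·6+5·3+4·2 = 41
L: 3·2+4·8 = 38 | 3·4+3·4+5·2+4·1 = 38
gcd(3,4,3,3,5,4) = 1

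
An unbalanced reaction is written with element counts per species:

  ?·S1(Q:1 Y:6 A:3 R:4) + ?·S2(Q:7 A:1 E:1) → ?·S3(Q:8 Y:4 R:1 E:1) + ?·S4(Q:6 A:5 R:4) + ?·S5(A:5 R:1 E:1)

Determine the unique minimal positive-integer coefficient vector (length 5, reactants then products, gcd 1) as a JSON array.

Coefficients: [2, 4, 3, 1, 1]

Q: 2·1+4·7 = 30 | 3·8+1·6+1·0 = 30
Y: 2·6+4·0 = 12 | 3·4+1·0+1·0 = 12
A: 2·3+4·1 = 10 | 3·0+1·5+1·5 = 10
R: 2·4+4·0 = 8 | 3·1+1·4+1·1 = 8
E: 2·0+4·1 = 4 | 3·1+1·0+1·1 = 4
gcd(2,4,3,1,1) = 1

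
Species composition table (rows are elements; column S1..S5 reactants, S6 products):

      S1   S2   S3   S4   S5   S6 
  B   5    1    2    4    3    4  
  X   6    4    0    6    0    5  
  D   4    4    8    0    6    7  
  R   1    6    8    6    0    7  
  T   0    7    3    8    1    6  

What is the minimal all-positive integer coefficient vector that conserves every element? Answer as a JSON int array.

B: 2·5+3·1+2·2+1·4+1·3 = 24 | 6·4 = 24
X: 2·6+3·4+2·0+1·6+1·0 = 30 | 6·5 = 30
D: 2·4+3·4+2·8+1·0+1·6 = 42 | 6·7 = 42
R: 2·1+3·6+2·8+1·6+1·0 = 42 | 6·7 = 42
T: 2·0+3·7+2·3+1·8+1·1 = 36 | 6·6 = 36
gcd(2,3,2,1,1,6) = 1

Coefficients: [2, 3, 2, 1, 1, 6]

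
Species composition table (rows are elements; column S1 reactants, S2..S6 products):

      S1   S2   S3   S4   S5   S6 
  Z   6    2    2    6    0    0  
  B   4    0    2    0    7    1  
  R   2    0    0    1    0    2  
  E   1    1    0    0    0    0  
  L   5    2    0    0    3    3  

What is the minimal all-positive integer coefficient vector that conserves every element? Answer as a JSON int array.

Z: 6·6 = 36 | 6·2+6·2+2·6+1·0+5·0 = 36
B: 6·4 = 24 | 6·0+6·2+2·0+1·7+5·1 = 24
R: 6·2 = 12 | 6·0+6·0+2·1+1·0+5·2 = 12
E: 6·1 = 6 | 6·1+6·0+2·0+1·0+5·0 = 6
L: 6·5 = 30 | 6·2+6·0+2·0+1·3+5·3 = 30
gcd(6,6,6,2,1,5) = 1

Coefficients: [6, 6, 6, 2, 1, 5]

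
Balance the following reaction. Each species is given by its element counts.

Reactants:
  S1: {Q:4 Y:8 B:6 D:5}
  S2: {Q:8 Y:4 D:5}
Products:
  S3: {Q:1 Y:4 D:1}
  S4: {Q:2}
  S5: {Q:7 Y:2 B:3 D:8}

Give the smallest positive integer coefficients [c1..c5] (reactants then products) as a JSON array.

Q: 1·4+3·8 = 28 | 4·1+5·2+2·7 = 28
Y: 1·8+3·4 = 20 | 4·4+5·0+2·2 = 20
B: 1·6+3·0 = 6 | 4·0+5·0+2·3 = 6
D: 1·5+3·5 = 20 | 4·1+5·0+2·8 = 20
gcd(1,3,4,5,2) = 1

Coefficients: [1, 3, 4, 5, 2]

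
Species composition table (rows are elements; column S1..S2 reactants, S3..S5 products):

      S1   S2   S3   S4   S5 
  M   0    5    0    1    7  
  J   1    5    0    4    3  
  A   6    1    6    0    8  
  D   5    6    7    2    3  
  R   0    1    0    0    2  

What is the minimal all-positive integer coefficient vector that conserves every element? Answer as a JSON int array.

M: 5·0+2·5 = 10 | 4·0+3·1+1·7 = 10
J: 5·1+2·5 = 15 | 4·0+3·4+1·3 = 15
A: 5·6+2·1 = 32 | 4·6+3·0+1·8 = 32
D: 5·5+2·6 = 37 | 4·7+3·2+1·3 = 37
R: 5·0+2·1 = 2 | 4·0+3·0+1·2 = 2
gcd(5,2,4,3,1) = 1

Coefficients: [5, 2, 4, 3, 1]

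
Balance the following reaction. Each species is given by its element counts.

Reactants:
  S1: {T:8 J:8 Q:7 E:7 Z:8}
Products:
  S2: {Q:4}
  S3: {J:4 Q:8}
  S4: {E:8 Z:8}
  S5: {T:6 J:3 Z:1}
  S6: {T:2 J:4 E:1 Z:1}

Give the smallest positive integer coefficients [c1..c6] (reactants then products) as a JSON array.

T: 4·8 = 32 | 5·0+1·0+3·0+4·6+4·2 = 32
J: 4·8 = 32 | 5·0+1·4+3·0+4·3+4·4 = 32
Q: 4·7 = 28 | 5·4+1·8+3·0+4·0+4·0 = 28
E: 4·7 = 28 | 5·0+1·0+3·8+4·0+4·1 = 28
Z: 4·8 = 32 | 5·0+1·0+3·8+4·1+4·1 = 32
gcd(4,5,1,3,4,4) = 1

Coefficients: [4, 5, 1, 3, 4, 4]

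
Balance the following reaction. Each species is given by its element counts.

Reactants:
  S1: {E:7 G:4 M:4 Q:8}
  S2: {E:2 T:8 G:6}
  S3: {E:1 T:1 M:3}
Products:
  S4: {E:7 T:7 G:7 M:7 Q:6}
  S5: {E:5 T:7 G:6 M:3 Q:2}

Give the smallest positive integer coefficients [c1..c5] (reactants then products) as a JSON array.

E: 2·7+3·2+4·1 = 24 | 2·7+2·5 = 24
T: 2·0+3·8+4·1 = 28 | 2·7+2·7 = 28
G: 2·4+3·6+4·0 = 26 | 2·7+2·6 = 26
M: 2·4+3·0+4·3 = 20 | 2·7+2·3 = 20
Q: 2·8+3·0+4·0 = 16 | 2·6+2·2 = 16
gcd(2,3,4,2,2) = 1

Coefficients: [2, 3, 4, 2, 2]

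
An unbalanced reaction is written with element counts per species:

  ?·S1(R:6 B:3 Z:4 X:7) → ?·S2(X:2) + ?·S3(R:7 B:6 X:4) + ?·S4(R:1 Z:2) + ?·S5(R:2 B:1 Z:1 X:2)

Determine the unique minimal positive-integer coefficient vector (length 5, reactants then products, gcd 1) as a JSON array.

Coefficients: [4, 6, 1, 5, 6]

R: 4·6 = 24 | 6·0+1·7+5·1+6·2 = 24
B: 4·3 = 12 | 6·0+1·6+5·0+6·1 = 12
Z: 4·4 = 16 | 6·0+1·0+5·2+6·1 = 16
X: 4·7 = 28 | 6·2+1·4+5·0+6·2 = 28
gcd(4,6,1,5,6) = 1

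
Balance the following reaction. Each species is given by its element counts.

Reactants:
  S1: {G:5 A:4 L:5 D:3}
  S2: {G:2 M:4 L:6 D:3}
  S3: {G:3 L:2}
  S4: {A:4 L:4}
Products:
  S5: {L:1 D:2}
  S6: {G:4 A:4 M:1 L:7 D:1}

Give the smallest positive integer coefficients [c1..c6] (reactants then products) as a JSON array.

Coefficients: [1, 1, 3, 3, 1, 4]

G: 1·5+1·2+3·3+3·0 = 16 | 1·0+4·4 = 16
A: 1·4+1·0+3·0+3·4 = 16 | 1·0+4·4 = 16
M: 1·0+1·4+3·0+3·0 = 4 | 1·0+4·1 = 4
L: 1·5+1·6+3·2+3·4 = 29 | 1·1+4·7 = 29
D: 1·3+1·3+3·0+3·0 = 6 | 1·2+4·1 = 6
gcd(1,1,3,3,1,4) = 1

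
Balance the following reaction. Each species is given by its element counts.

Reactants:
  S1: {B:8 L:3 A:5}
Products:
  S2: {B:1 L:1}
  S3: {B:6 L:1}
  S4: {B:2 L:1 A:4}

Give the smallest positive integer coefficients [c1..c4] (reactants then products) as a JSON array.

Coefficients: [4, 4, 3, 5]

B: 4·8 = 32 | 4·1+3·6+5·2 = 32
L: 4·3 = 12 | 4·1+3·1+5·1 = 12
A: 4·5 = 20 | 4·0+3·0+5·4 = 20
gcd(4,4,3,5) = 1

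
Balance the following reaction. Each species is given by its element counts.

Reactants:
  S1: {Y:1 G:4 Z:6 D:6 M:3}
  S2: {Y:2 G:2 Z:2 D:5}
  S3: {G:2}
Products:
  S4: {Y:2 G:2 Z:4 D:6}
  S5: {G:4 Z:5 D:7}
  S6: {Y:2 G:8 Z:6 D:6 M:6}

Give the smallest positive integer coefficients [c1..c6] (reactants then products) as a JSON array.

Coefficients: [6, 4, 4, 4, 2, 3]

Y: 6·1+4·2+4·0 = 14 | 4·2+2·0+3·2 = 14
G: 6·4+4·2+4·2 = 40 | 4·2+2·4+3·8 = 40
Z: 6·6+4·2+4·0 = 44 | 4·4+2·5+3·6 = 44
D: 6·6+4·5+4·0 = 56 | 4·6+2·7+3·6 = 56
M: 6·3+4·0+4·0 = 18 | 4·0+2·0+3·6 = 18
gcd(6,4,4,4,2,3) = 1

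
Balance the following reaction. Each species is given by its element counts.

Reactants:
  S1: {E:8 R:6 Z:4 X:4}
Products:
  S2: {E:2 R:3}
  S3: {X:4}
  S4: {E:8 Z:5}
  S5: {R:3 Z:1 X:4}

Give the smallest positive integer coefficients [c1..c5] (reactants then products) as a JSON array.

E: 3·8 = 24 | 4·2+1·0+2·8+2·0 = 24
R: 3·6 = 18 | 4·3+1·0+2·0+2·3 = 18
Z: 3·4 = 12 | 4·0+1·0+2·5+2·1 = 12
X: 3·4 = 12 | 4·0+1·4+2·0+2·4 = 12
gcd(3,4,1,2,2) = 1

Coefficients: [3, 4, 1, 2, 2]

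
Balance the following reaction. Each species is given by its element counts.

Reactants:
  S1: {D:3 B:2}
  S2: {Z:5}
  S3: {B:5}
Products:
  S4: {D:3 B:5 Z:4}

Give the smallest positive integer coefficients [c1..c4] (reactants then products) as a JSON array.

D: 5·3+4·0+3·0 = 15 | 5·3 = 15
B: 5·2+4·0+3·5 = 25 | 5·5 = 25
Z: 5·0+4·5+3·0 = 20 | 5·4 = 20
gcd(5,4,3,5) = 1

Coefficients: [5, 4, 3, 5]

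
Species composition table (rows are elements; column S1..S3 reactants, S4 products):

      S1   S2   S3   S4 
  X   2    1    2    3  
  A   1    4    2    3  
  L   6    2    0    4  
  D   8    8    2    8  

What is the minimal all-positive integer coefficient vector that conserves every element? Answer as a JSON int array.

X: 3·2+1·1+4·2 = 15 | 5·3 = 15
A: 3·1+1·4+4·2 = 15 | 5·3 = 15
L: 3·6+1·2+4·0 = 20 | 5·4 = 20
D: 3·8+1·8+4·2 = 40 | 5·8 = 40
gcd(3,1,4,5) = 1

Coefficients: [3, 1, 4, 5]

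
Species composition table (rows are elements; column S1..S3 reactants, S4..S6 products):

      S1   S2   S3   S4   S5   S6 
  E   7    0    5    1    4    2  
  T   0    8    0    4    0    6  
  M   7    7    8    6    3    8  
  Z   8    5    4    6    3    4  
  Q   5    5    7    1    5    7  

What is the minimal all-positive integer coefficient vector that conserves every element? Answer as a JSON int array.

E: 2·7+3·0+1·5 = 19 | 3·1+3·4+2·2 = 19
T: 2·0+3·8+1·0 = 24 | 3·4+3·0+2·6 = 24
M: 2·7+3·7+1·8 = 43 | 3·6+3·3+2·8 = 43
Z: 2·8+3·5+1·4 = 35 | 3·6+3·3+2·4 = 35
Q: 2·5+3·5+1·7 = 32 | 3·1+3·5+2·7 = 32
gcd(2,3,1,3,3,2) = 1

Coefficients: [2, 3, 1, 3, 3, 2]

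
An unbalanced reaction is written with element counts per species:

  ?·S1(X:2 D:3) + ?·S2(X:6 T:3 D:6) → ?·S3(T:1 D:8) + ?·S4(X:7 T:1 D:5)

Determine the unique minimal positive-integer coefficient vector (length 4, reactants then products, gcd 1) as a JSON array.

X: 4·2+1·6 = 14 | 1·0+2·7 = 14
T: 4·0+1·3 = 3 | 1·1+2·1 = 3
D: 4·3+1·6 = 18 | 1·8+2·5 = 18
gcd(4,1,1,2) = 1

Coefficients: [4, 1, 1, 2]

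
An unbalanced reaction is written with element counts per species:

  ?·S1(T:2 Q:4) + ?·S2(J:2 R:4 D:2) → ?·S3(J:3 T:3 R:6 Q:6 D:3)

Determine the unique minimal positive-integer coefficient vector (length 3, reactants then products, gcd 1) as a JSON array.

Coefficients: [3, 3, 2]

J: 3·0+3·2 = 6 | 2·3 = 6
T: 3·2+3·0 = 6 | 2·3 = 6
R: 3·0+3·4 = 12 | 2·6 = 12
Q: 3·4+3·0 = 12 | 2·6 = 12
D: 3·0+3·2 = 6 | 2·3 = 6
gcd(3,3,2) = 1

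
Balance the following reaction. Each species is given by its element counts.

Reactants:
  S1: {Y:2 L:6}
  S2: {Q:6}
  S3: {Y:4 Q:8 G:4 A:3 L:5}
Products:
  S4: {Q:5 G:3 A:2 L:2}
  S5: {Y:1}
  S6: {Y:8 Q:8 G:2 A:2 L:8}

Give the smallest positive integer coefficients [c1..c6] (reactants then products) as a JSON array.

Y: 1·2+1·0+6·4 = 26 | 6·0+2·1+3·8 = 26
Q: 1·0+1·6+6·8 = 54 | 6·5+2·0+3·8 = 54
G: 1·0+1·0+6·4 = 24 | 6·3+2·0+3·2 = 24
A: 1·0+1·0+6·3 = 18 | 6·2+2·0+3·2 = 18
L: 1·6+1·0+6·5 = 36 | 6·2+2·0+3·8 = 36
gcd(1,1,6,6,2,3) = 1

Coefficients: [1, 1, 6, 6, 2, 3]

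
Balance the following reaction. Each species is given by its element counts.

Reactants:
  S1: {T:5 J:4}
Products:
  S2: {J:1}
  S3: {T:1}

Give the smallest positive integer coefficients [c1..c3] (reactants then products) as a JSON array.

T: 1·5 = 5 | 4·0+5·1 = 5
J: 1·4 = 4 | 4·1+5·0 = 4
gcd(1,4,5) = 1

Coefficients: [1, 4, 5]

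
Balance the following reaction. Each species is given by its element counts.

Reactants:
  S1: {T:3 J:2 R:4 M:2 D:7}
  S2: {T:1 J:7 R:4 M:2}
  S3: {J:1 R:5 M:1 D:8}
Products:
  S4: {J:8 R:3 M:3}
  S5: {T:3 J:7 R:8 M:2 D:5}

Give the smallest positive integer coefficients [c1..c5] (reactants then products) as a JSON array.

Coefficients: [1, 6, 1, 3, 3]

T: 1·3+6·1+1·0 = 9 | 3·0+3·3 = 9
J: 1·2+6·7+1·1 = 45 | 3·8+3·7 = 45
R: 1·4+6·4+1·5 = 33 | 3·3+3·8 = 33
M: 1·2+6·2+1·1 = 15 | 3·3+3·2 = 15
D: 1·7+6·0+1·8 = 15 | 3·0+3·5 = 15
gcd(1,6,1,3,3) = 1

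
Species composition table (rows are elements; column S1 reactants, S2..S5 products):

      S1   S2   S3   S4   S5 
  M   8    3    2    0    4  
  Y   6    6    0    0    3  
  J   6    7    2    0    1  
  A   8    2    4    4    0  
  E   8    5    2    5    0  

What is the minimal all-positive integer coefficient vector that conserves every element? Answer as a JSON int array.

Coefficients: [5, 2, 5, 4, 6]

M: 5·8 = 40 | 2·3+5·2+4·0+6·4 = 40
Y: 5·6 = 30 | 2·6+5·0+4·0+6·3 = 30
J: 5·6 = 30 | 2·7+5·2+4·0+6·1 = 30
A: 5·8 = 40 | 2·2+5·4+4·4+6·0 = 40
E: 5·8 = 40 | 2·5+5·2+4·5+6·0 = 40
gcd(5,2,5,4,6) = 1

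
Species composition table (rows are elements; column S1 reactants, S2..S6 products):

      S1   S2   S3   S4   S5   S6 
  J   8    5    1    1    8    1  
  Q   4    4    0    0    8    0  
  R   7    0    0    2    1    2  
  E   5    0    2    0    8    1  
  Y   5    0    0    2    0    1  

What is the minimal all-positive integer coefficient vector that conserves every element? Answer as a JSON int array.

J: 3·8 = 24 | 1·5+1·1+5·1+1·8+5·1 = 24
Q: 3·4 = 12 | 1·4+1·0+5·0+1·8+5·0 = 12
R: 3·7 = 21 | 1·0+1·0+5·2+1·1+5·2 = 21
E: 3·5 = 15 | 1·0+1·2+5·0+1·8+5·1 = 15
Y: 3·5 = 15 | 1·0+1·0+5·2+1·0+5·1 = 15
gcd(3,1,1,5,1,5) = 1

Coefficients: [3, 1, 1, 5, 1, 5]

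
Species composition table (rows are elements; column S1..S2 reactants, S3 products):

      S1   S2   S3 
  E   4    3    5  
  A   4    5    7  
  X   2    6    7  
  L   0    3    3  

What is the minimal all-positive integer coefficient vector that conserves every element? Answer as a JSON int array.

Coefficients: [1, 2, 2]

E: 1·4+2·3 = 10 | 2·5 = 10
A: 1·4+2·5 = 14 | 2·7 = 14
X: 1·2+2·6 = 14 | 2·7 = 14
L: 1·0+2·3 = 6 | 2·3 = 6
gcd(1,2,2) = 1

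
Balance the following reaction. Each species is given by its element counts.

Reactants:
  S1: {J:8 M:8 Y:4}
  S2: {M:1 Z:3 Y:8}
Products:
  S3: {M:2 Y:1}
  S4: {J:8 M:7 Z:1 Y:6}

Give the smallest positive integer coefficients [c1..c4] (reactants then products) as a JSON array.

Coefficients: [3, 1, 2, 3]

J: 3·8+1·0 = 24 | 2·0+3·8 = 24
M: 3·8+1·1 = 25 | 2·2+3·7 = 25
Z: 3·0+1·3 = 3 | 2·0+3·1 = 3
Y: 3·4+1·8 = 20 | 2·1+3·6 = 20
gcd(3,1,2,3) = 1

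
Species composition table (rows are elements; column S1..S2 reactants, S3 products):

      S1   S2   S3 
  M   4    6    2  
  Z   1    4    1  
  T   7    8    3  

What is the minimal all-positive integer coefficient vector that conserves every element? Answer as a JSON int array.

Coefficients: [1, 1, 5]

M: 1·4+1·6 = 10 | 5·2 = 10
Z: 1·1+1·4 = 5 | 5·1 = 5
T: 1·7+1·8 = 15 | 5·3 = 15
gcd(1,1,5) = 1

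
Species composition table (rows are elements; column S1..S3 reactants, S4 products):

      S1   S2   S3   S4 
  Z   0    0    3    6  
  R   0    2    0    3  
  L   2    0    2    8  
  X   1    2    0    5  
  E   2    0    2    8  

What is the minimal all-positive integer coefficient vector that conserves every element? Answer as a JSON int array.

Z: 4·0+3·0+4·3 = 12 | 2·6 = 12
R: 4·0+3·2+4·0 = 6 | 2·3 = 6
L: 4·2+3·0+4·2 = 16 | 2·8 = 16
X: 4·1+3·2+4·0 = 10 | 2·5 = 10
E: 4·2+3·0+4·2 = 16 | 2·8 = 16
gcd(4,3,4,2) = 1

Coefficients: [4, 3, 4, 2]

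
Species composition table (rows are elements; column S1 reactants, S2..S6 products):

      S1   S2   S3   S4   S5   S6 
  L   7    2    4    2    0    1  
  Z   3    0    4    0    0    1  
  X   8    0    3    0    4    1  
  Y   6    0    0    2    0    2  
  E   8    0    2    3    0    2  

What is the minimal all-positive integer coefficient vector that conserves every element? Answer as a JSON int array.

Coefficients: [3, 2, 1, 4, 4, 5]

L: 3·7 = 21 | 2·2+1·4+4·2+4·0+5·1 = 21
Z: 3·3 = 9 | 2·0+1·4+4·0+4·0+5·1 = 9
X: 3·8 = 24 | 2·0+1·3+4·0+4·4+5·1 = 24
Y: 3·6 = 18 | 2·0+1·0+4·2+4·0+5·2 = 18
E: 3·8 = 24 | 2·0+1·2+4·3+4·0+5·2 = 24
gcd(3,2,1,4,4,5) = 1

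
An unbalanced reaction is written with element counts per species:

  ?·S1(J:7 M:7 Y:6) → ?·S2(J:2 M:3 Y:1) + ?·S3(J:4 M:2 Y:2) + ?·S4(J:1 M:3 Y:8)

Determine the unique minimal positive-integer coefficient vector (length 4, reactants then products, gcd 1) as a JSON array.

Coefficients: [3, 4, 3, 1]

J: 3·7 = 21 | 4·2+3·4+1·1 = 21
M: 3·7 = 21 | 4·3+3·2+1·3 = 21
Y: 3·6 = 18 | 4·1+3·2+1·8 = 18
gcd(3,4,3,1) = 1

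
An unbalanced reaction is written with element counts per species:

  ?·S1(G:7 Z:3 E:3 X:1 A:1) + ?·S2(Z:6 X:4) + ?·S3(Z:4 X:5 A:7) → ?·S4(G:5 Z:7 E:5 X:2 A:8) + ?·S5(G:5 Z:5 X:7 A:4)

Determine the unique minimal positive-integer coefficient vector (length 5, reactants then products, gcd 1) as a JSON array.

G: 5·7+1·0+5·0 = 35 | 3·5+4·5 = 35
Z: 5·3+1·6+5·4 = 41 | 3·7+4·5 = 41
E: 5·3+1·0+5·0 = 15 | 3·5+4·0 = 15
X: 5·1+1·4+5·5 = 34 | 3·2+4·7 = 34
A: 5·1+1·0+5·7 = 40 | 3·8+4·4 = 40
gcd(5,1,5,3,4) = 1

Coefficients: [5, 1, 5, 3, 4]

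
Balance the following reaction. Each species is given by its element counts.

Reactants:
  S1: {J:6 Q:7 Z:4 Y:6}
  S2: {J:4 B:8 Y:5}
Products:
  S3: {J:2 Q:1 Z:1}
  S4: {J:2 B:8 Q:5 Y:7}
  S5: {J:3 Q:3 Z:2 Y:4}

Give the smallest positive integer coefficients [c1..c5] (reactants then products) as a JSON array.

Coefficients: [3, 1, 4, 1, 4]

J: 3·6+1·4 = 22 | 4·2+1·2+4·3 = 22
B: 3·0+1·8 = 8 | 4·0+1·8+4·0 = 8
Q: 3·7+1·0 = 21 | 4·1+1·5+4·3 = 21
Z: 3·4+1·0 = 12 | 4·1+1·0+4·2 = 12
Y: 3·6+1·5 = 23 | 4·0+1·7+4·4 = 23
gcd(3,1,4,1,4) = 1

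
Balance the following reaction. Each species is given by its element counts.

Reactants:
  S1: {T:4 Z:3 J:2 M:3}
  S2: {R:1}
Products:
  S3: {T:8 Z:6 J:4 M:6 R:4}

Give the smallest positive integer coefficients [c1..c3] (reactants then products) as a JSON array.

T: 2·4+4·0 = 8 | 1·8 = 8
Z: 2·3+4·0 = 6 | 1·6 = 6
J: 2·2+4·0 = 4 | 1·4 = 4
M: 2·3+4·0 = 6 | 1·6 = 6
R: 2·0+4·1 = 4 | 1·4 = 4
gcd(2,4,1) = 1

Coefficients: [2, 4, 1]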